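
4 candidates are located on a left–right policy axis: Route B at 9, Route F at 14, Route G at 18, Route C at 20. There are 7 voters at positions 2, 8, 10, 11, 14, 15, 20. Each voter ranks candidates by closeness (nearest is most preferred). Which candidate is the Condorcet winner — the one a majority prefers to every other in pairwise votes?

With single-peaked preferences on a line, the Condorcet winner is the candidate closest to the median voter.
The median voter (position 11) is closest to Route B at 9.
Check: Route B vs Route G — voters closer to Route B: 4 of 7.

Route B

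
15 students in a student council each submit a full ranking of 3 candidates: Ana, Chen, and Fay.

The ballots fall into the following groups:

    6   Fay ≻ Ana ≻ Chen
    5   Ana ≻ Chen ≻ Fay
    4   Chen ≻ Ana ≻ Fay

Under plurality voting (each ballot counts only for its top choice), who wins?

Fay

First-place vote totals:
  Ana: 5
  Chen: 4
  Fay: 6
Fay has the most first-place votes.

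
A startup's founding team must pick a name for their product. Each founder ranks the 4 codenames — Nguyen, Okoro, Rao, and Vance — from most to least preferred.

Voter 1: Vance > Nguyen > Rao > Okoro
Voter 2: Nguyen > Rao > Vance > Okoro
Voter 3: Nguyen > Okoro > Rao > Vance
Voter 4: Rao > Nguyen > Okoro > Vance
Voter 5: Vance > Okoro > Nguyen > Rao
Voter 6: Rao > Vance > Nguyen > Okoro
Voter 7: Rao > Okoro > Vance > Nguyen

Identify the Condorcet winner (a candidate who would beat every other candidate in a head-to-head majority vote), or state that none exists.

No Condorcet winner

Head-to-head results (7 voters total):
Nguyen vs Okoro: Nguyen wins 5–2.
Nguyen vs Rao: Nguyen wins 4–3.
Nguyen vs Vance: Vance wins 4–3.
Okoro vs Rao: Rao wins 5–2.
Okoro vs Vance: Vance wins 4–3.
Rao vs Vance: Rao wins 5–2.
No candidate beats all others: Nguyen beats Rao beats Vance beats Nguyen, a majority cycle.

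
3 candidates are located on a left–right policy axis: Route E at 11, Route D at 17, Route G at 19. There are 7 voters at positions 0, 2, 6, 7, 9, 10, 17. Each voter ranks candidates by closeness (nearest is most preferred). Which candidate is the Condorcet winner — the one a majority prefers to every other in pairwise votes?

With single-peaked preferences on a line, the Condorcet winner is the candidate closest to the median voter.
The median voter (position 7) is closest to Route E at 11.
Check: Route E vs Route G — voters closer to Route E: 6 of 7.

Route E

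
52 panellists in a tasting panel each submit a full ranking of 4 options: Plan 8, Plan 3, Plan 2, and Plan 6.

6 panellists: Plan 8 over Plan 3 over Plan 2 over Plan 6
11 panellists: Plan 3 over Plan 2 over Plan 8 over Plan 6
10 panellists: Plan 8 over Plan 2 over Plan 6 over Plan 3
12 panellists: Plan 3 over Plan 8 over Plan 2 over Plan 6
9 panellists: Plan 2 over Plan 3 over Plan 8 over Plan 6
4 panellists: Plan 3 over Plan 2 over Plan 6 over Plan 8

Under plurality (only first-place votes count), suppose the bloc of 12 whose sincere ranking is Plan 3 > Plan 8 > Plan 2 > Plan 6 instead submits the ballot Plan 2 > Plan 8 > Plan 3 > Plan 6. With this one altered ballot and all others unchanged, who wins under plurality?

First-place totals with the altered ballot: Plan 8 16, Plan 3 15, Plan 2 21, Plan 6 0.
The switch changes the winner from Plan 3 to Plan 2.

Plan 2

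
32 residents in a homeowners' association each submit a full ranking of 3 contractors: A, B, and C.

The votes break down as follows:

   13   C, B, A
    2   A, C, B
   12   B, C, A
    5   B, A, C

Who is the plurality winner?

B

First-place vote totals:
  A: 2
  B: 17
  C: 13
B has the most first-place votes.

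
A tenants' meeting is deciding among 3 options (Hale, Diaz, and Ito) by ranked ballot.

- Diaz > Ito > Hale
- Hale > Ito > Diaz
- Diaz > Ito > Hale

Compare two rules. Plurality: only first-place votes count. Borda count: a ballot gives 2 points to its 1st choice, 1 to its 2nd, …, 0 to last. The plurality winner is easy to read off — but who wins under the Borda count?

Plurality first-place counts: Hale 1, Diaz 2, Ito 0 → Diaz.
Borda totals: Hale 2, Diaz 4, Ito 3 → Diaz.

Diaz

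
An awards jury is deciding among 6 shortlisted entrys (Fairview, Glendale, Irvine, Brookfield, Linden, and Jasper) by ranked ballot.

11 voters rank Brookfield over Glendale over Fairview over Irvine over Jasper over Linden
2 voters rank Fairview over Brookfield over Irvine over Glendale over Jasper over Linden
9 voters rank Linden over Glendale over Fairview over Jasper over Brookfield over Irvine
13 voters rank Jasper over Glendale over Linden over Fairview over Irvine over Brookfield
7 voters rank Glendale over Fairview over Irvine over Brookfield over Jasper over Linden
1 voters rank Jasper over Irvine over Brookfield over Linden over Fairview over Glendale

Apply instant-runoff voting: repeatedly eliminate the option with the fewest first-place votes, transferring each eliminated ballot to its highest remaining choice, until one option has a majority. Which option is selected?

Round 1: Jasper 14, Brookfield 11, Linden 9, Glendale 7, Fairview 2, Irvine 0. Irvine has the fewest and is eliminated.
Round 2: Jasper 14, Brookfield 11, Linden 9, Glendale 7, Fairview 2. Fairview has the fewest and is eliminated.
Round 3: Jasper 14, Brookfield 13, Linden 9, Glendale 7. Glendale has the fewest and is eliminated.
Round 4: Brookfield 20, Jasper 14, Linden 9. Linden has the fewest and is eliminated.
Round 5: Jasper 23, Brookfield 20. Jasper has a majority.

Jasper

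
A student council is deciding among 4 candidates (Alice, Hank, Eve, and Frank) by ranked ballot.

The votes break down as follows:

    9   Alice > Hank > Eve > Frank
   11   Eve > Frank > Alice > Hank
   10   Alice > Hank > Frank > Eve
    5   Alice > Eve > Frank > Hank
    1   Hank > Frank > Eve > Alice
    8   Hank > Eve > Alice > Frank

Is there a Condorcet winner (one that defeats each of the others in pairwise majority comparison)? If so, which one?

Alice

Head-to-head results (44 voters total):
Alice vs Hank: Alice wins 35–9.
Alice vs Eve: Alice wins 24–20.
Alice vs Frank: Alice wins 32–12.
Hank vs Eve: Hank wins 28–16.
Hank vs Frank: Hank wins 28–16.
Eve vs Frank: Eve wins 33–11.
Alice beats each rival — Hank (35–9), Eve (24–20), Frank (32–12) — so Alice is the Condorcet winner.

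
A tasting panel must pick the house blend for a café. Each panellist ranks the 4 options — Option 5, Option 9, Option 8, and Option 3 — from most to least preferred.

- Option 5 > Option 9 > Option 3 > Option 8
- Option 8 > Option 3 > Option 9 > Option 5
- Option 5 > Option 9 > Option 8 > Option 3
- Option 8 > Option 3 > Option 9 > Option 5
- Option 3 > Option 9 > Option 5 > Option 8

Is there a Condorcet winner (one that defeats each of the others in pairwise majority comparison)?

No

Head-to-head results (5 voters total):
Option 5 vs Option 9: Option 9 wins 3–2.
Option 5 vs Option 8: Option 5 wins 3–2.
Option 5 vs Option 3: Option 3 wins 3–2.
Option 9 vs Option 8: Option 9 wins 3–2.
Option 9 vs Option 3: Option 3 wins 3–2.
Option 8 vs Option 3: Option 8 wins 3–2.
No candidate beats all others: Option 5 beats Option 8 beats Option 3 beats Option 5, a majority cycle.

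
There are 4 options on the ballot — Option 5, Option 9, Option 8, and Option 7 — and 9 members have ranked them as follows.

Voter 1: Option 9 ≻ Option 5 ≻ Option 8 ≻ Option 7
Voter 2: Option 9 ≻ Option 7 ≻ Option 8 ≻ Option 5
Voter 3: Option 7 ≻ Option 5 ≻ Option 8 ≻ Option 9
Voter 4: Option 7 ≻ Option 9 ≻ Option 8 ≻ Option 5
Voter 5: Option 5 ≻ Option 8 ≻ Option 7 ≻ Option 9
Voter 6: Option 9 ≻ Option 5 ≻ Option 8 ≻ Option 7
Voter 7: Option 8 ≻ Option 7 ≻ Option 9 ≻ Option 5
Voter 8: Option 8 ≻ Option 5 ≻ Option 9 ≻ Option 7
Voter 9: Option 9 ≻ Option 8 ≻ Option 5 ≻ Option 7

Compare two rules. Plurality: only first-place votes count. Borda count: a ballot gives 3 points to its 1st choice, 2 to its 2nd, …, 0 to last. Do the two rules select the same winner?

Plurality first-place counts: Option 5 1, Option 9 4, Option 8 2, Option 7 2 → Option 9.
Borda totals: Option 5 12, Option 9 16, Option 8 15, Option 7 11 → Option 9.
The two rules agree on Option 9.

Yes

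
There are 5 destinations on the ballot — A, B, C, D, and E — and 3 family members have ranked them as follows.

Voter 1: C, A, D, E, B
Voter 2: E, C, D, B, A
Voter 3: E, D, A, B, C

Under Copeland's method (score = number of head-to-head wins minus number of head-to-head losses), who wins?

Pairwise results:
  A vs B: A wins 2–1.
  A vs C: C wins 2–1.
  A vs D: D wins 2–1.
  A vs E: E wins 2–1.
  B vs C: C wins 2–1.
  B vs D: D wins 3–0.
  B vs E: E wins 3–0.
  C vs D: C wins 2–1.
  C vs E: E wins 2–1.
  D vs E: E wins 2–1.
Copeland scores (wins − losses):
  A: 1 − 3 = -2
  B: 0 − 4 = -4
  C: 3 − 1 = 2
  D: 2 − 2 = 0
  E: 4 − 0 = 4
E has the best Copeland score.

E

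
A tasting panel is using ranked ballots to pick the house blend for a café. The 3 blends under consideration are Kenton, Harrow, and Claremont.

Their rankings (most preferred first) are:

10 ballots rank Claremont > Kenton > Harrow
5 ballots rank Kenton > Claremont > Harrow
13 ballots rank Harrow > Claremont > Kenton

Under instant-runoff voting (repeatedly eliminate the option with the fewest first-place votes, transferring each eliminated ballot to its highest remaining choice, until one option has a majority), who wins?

Round 1: Harrow 13, Claremont 10, Kenton 5. Kenton has the fewest and is eliminated.
Round 2: Claremont 15, Harrow 13. Claremont has a majority.

Claremont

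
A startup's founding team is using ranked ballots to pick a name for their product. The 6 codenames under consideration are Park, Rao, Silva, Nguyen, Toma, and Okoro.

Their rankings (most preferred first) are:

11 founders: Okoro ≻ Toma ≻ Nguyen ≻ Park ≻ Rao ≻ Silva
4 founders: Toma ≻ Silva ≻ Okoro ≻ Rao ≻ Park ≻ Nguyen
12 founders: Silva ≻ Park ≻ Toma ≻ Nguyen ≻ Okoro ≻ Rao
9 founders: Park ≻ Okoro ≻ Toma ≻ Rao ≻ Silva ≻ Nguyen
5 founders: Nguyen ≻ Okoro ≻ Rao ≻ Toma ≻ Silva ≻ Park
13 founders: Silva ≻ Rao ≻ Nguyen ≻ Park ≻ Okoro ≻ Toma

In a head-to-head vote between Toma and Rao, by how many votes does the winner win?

Ballots ranking Toma above Rao: 11+4+12+9 = 36.
Ballots ranking Rao above Toma: 5+13 = 18.
Toma wins 36–18, a margin of 18.

18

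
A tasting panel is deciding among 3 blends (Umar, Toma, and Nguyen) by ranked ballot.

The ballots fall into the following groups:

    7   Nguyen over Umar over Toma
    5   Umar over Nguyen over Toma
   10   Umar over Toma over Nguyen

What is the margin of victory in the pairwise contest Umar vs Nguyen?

Ballots ranking Umar above Nguyen: 5+10 = 15.
Ballots ranking Nguyen above Umar: 7.
Umar wins 15–7, a margin of 8.

8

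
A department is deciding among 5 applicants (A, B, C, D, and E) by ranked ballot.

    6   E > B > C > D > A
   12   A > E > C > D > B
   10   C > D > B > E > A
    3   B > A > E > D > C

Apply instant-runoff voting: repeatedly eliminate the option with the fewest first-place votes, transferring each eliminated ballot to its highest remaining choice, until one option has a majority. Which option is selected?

C

Round 1: A 12, C 10, E 6, B 3, D 0. D has the fewest and is eliminated.
Round 2: A 12, C 10, E 6, B 3. B has the fewest and is eliminated.
Round 3: A 15, C 10, E 6. E has the fewest and is eliminated.
Round 4: C 16, A 15. C has a majority.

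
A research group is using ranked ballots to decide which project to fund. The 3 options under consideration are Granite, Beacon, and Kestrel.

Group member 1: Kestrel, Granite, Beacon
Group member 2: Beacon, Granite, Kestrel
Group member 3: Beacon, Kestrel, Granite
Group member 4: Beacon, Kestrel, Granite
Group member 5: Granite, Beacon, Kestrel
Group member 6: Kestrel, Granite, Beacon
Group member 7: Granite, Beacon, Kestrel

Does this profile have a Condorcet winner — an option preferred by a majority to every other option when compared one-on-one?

No

Head-to-head results (7 voters total):
Granite vs Beacon: Granite wins 4–3.
Granite vs Kestrel: Kestrel wins 4–3.
Beacon vs Kestrel: Beacon wins 5–2.
No candidate beats all others: Granite beats Beacon beats Kestrel beats Granite, a majority cycle.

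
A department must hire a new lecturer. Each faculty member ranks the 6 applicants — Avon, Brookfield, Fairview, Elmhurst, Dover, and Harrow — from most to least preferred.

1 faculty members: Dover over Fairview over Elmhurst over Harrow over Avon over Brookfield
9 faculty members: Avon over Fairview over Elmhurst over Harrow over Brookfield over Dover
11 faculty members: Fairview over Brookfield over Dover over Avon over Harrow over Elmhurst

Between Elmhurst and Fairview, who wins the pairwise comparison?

Fairview

Ballots ranking Elmhurst above Fairview: 0.
Ballots ranking Fairview above Elmhurst: 1+9+11 = 21.
Fairview wins the head-to-head, 21–0.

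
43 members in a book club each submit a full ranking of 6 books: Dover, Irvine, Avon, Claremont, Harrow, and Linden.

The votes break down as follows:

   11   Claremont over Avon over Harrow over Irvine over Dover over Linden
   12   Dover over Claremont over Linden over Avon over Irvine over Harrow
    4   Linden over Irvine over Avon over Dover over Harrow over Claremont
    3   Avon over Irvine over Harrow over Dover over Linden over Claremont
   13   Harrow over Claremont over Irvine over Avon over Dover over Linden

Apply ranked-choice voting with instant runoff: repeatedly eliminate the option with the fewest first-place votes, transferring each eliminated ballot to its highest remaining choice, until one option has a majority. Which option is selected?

Harrow

Round 1: Harrow 13, Dover 12, Claremont 11, Linden 4, Avon 3, Irvine 0. Irvine has the fewest and is eliminated.
Round 2: Harrow 13, Dover 12, Claremont 11, Linden 4, Avon 3. Avon has the fewest and is eliminated.
Round 3: Harrow 16, Dover 12, Claremont 11, Linden 4. Linden has the fewest and is eliminated.
Round 4: Dover 16, Harrow 16, Claremont 11. Claremont has the fewest and is eliminated.
Round 5: Harrow 27, Dover 16. Harrow has a majority.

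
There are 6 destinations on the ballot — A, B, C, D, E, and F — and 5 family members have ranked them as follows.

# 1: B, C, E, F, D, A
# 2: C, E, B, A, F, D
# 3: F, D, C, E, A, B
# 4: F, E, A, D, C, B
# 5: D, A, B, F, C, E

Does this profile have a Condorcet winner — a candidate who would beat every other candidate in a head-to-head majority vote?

No

Head-to-head results (5 voters total):
A vs B: A wins 3–2.
A vs C: C wins 3–2.
A vs D: D wins 3–2.
A vs E: E wins 4–1.
A vs F: F wins 3–2.
B vs C: C wins 3–2.
B vs D: D wins 3–2.
B vs E: E wins 3–2.
B vs F: B wins 3–2.
C vs D: D wins 3–2.
C vs E: C wins 4–1.
C vs F: F wins 3–2.
D vs E: E wins 3–2.
D vs F: F wins 4–1.
E vs F: F wins 3–2.
No candidate beats all others: A beats B beats F beats A, a majority cycle.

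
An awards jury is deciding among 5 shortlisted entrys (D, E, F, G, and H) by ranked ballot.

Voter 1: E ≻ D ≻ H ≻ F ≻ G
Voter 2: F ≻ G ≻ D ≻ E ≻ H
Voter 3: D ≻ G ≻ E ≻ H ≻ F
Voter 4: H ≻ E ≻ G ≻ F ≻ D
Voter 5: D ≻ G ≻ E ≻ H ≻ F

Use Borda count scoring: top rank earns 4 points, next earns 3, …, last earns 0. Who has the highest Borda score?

Borda scores:
  D: 3 + 2 + 4 + 0 + 4 = 13
  E: 4 + 1 + 2 + 3 + 2 = 12
  F: 1 + 4 + 0 + 1 + 0 = 6
  G: 0 + 3 + 3 + 2 + 3 = 11
  H: 2 + 0 + 1 + 4 + 1 = 8
D has the highest total.

D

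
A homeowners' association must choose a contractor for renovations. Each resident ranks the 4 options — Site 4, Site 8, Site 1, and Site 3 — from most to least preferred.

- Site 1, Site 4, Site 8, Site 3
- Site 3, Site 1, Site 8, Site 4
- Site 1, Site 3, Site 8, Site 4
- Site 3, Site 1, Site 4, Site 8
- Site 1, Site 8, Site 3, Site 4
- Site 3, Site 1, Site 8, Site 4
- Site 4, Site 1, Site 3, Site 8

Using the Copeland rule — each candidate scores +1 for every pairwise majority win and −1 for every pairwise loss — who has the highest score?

Pairwise results:
  Site 4 vs Site 8: Site 8 wins 4–3.
  Site 4 vs Site 1: Site 1 wins 6–1.
  Site 4 vs Site 3: Site 3 wins 5–2.
  Site 8 vs Site 1: Site 1 wins 7–0.
  Site 8 vs Site 3: Site 3 wins 5–2.
  Site 1 vs Site 3: Site 1 wins 4–3.
Copeland scores (wins − losses):
  Site 4: 0 − 3 = -3
  Site 8: 1 − 2 = -1
  Site 1: 3 − 0 = 3
  Site 3: 2 − 1 = 1
Site 1 has the best Copeland score.

Site 1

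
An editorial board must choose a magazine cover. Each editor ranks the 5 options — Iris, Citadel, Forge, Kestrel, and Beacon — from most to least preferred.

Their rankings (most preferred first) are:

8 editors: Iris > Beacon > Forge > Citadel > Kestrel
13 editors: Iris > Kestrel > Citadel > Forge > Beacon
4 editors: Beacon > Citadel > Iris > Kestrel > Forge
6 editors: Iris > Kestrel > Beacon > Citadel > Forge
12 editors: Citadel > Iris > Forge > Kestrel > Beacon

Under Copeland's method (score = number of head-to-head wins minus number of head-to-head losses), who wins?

Pairwise results:
  Iris vs Citadel: Iris wins 27–16.
  Iris vs Forge: Iris wins 43–0.
  Iris vs Kestrel: Iris wins 43–0.
  Iris vs Beacon: Iris wins 39–4.
  Citadel vs Forge: Citadel wins 35–8.
  Citadel vs Kestrel: Citadel wins 24–19.
  Citadel vs Beacon: Citadel wins 25–18.
  Forge vs Kestrel: Kestrel wins 23–20.
  Forge vs Beacon: Forge wins 25–18.
  Kestrel vs Beacon: Kestrel wins 31–12.
Copeland scores (wins − losses):
  Iris: 4 − 0 = 4
  Citadel: 3 − 1 = 2
  Forge: 1 − 3 = -2
  Kestrel: 2 − 2 = 0
  Beacon: 0 − 4 = -4
Iris has the best Copeland score.

Iris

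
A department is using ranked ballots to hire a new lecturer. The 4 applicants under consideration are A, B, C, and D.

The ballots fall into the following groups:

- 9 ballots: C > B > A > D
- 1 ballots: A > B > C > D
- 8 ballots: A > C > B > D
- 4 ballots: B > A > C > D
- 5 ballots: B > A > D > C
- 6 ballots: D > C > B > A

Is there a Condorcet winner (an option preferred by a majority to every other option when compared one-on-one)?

Head-to-head results (33 voters total):
A vs B: B wins 24–9.
A vs C: A wins 18–15.
A vs D: A wins 27–6.
B vs C: C wins 23–10.
B vs D: B wins 27–6.
C vs D: C wins 22–11.
No candidate beats all others: A beats C beats B beats A, a majority cycle.

No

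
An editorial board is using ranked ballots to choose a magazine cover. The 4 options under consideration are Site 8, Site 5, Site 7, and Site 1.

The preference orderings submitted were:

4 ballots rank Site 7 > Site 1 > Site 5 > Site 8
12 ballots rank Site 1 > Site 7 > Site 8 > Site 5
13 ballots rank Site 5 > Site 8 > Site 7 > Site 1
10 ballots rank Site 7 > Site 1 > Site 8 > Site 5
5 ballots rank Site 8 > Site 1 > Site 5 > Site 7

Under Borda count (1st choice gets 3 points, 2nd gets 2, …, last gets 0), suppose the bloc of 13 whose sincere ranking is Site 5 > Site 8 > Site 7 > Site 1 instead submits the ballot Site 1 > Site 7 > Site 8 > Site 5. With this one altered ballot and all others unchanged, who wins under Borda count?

Borda totals with the altered ballot: Site 8 50, Site 5 9, Site 7 92, Site 1 113.
The switch changes the winner from Site 7 to Site 1.

Site 1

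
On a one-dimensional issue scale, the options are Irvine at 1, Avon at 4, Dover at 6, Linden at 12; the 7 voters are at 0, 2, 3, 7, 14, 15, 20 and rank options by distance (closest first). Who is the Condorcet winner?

With single-peaked preferences on a line, the Condorcet winner is the candidate closest to the median voter.
The median voter (position 7) is closest to Dover at 6.
Check: Dover vs Linden — voters closer to Dover: 4 of 7.

Dover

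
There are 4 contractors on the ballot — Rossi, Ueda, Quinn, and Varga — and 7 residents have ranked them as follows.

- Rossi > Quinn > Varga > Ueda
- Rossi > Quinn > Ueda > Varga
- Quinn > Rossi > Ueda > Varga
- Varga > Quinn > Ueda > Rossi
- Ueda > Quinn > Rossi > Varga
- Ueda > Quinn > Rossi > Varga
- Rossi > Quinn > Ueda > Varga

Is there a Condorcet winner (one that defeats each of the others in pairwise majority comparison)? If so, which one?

Head-to-head results (7 voters total):
Rossi vs Ueda: Rossi wins 4–3.
Rossi vs Quinn: Quinn wins 4–3.
Rossi vs Varga: Rossi wins 6–1.
Ueda vs Quinn: Quinn wins 5–2.
Ueda vs Varga: Ueda wins 5–2.
Quinn vs Varga: Quinn wins 6–1.
Quinn beats each rival — Rossi (4–3), Ueda (5–2), Varga (6–1) — so Quinn is the Condorcet winner.

Quinn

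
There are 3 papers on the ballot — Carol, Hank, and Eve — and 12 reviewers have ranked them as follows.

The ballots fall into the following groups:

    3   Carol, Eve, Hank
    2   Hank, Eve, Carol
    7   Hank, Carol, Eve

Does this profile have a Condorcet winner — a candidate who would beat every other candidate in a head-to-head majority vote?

Head-to-head results (12 voters total):
Carol vs Hank: Hank wins 9–3.
Carol vs Eve: Carol wins 10–2.
Hank vs Eve: Hank wins 9–3.
Hank beats each rival — Carol (9–3), Eve (9–3) — so Hank is the Condorcet winner.

Yes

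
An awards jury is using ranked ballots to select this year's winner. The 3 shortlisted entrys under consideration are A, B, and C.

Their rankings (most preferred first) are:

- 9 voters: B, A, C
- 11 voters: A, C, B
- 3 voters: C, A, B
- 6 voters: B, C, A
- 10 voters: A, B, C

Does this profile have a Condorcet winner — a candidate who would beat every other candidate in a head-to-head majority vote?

Head-to-head results (39 voters total):
A vs B: A wins 24–15.
A vs C: A wins 30–9.
B vs C: B wins 25–14.
A beats each rival — B (24–15), C (30–9) — so A is the Condorcet winner.

Yes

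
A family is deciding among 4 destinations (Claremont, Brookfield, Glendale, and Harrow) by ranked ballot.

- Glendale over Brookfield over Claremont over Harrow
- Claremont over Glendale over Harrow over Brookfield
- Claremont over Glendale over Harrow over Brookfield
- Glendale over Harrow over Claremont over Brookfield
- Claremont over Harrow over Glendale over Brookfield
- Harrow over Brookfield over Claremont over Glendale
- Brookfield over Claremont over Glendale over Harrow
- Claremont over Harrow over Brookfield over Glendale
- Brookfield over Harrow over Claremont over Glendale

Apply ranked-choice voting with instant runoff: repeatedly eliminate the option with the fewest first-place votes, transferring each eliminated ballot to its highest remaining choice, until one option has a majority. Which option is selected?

Round 1: Claremont 4, Brookfield 2, Glendale 2, Harrow 1. Harrow has the fewest and is eliminated.
Round 2: Claremont 4, Brookfield 3, Glendale 2. Glendale has the fewest and is eliminated.
Round 3: Claremont 5, Brookfield 4. Claremont has a majority.

Claremont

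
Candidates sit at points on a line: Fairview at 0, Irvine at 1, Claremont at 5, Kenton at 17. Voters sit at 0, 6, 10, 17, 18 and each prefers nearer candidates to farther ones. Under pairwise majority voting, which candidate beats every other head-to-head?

With single-peaked preferences on a line, the Condorcet winner is the candidate closest to the median voter.
The median voter (position 10) is closest to Claremont at 5.
Check: Claremont vs Fairview — voters closer to Claremont: 4 of 5.

Claremont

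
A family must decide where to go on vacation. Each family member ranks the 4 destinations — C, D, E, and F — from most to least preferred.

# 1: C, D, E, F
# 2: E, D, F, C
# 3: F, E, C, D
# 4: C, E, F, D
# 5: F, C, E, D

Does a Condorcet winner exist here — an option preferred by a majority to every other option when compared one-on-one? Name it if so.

None — there is no Condorcet winner

Head-to-head results (5 voters total):
C vs D: C wins 4–1.
C vs E: C wins 3–2.
C vs F: F wins 3–2.
D vs E: E wins 4–1.
D vs F: F wins 3–2.
E vs F: E wins 3–2.
No candidate beats all others: C beats E beats F beats C, a majority cycle.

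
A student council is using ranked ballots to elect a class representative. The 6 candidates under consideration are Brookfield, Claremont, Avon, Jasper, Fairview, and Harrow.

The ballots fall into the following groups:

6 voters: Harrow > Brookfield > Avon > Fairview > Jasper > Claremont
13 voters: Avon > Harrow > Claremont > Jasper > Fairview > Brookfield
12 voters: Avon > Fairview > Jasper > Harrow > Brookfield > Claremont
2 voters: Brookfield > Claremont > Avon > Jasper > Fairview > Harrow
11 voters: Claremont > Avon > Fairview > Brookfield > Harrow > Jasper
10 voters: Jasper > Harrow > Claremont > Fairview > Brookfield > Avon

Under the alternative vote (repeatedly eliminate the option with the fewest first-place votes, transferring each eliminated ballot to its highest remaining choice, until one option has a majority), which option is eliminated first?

Fairview

Round 1: Avon 25, Claremont 11, Jasper 10, Harrow 6, Brookfield 2, Fairview 0. Fairview has the fewest and is eliminated.
Round 2: Avon 25, Claremont 11, Jasper 10, Harrow 6, Brookfield 2. Brookfield has the fewest and is eliminated.
Round 3: Avon 25, Claremont 13, Jasper 10, Harrow 6. Harrow has the fewest and is eliminated.
Round 4: Avon 31, Claremont 13, Jasper 10. Avon has a majority.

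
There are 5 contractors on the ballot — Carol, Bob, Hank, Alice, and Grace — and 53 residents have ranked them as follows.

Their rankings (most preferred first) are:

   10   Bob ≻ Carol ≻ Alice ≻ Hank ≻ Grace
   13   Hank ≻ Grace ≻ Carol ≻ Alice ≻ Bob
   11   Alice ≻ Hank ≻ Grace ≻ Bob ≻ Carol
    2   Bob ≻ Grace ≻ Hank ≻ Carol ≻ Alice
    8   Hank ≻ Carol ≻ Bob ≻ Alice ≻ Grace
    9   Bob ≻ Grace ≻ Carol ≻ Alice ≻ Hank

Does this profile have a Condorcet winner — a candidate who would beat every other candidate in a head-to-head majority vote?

Head-to-head results (53 voters total):
Carol vs Bob: Bob wins 32–21.
Carol vs Hank: Hank wins 34–19.
Carol vs Alice: Carol wins 42–11.
Carol vs Grace: Grace wins 35–18.
Bob vs Hank: Hank wins 32–21.
Bob vs Alice: Bob wins 29–24.
Bob vs Grace: Bob wins 29–24.
Hank vs Alice: Alice wins 30–23.
Hank vs Grace: Hank wins 42–11.
Alice vs Grace: Alice wins 29–24.
No candidate beats all others: Carol beats Alice beats Hank beats Carol, a majority cycle.

No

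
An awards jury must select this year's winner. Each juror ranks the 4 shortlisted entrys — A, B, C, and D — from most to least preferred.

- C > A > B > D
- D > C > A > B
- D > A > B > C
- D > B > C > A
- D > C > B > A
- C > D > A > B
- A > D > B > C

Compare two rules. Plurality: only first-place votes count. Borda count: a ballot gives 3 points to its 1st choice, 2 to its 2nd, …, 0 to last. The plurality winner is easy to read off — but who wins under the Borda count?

Plurality first-place counts: A 1, B 0, C 2, D 4 → D.
Borda totals: A 9, B 6, C 11, D 16 → D.

D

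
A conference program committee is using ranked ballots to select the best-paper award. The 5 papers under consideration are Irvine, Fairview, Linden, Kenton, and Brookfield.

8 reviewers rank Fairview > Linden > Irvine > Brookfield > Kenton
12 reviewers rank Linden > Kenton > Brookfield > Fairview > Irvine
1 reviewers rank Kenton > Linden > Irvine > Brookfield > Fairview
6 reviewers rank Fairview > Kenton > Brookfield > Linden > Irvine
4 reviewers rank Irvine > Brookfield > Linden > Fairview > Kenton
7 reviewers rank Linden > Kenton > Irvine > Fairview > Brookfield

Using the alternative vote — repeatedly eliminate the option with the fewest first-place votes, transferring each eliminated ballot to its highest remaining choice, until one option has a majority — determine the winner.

Round 1: Linden 19, Fairview 14, Irvine 4, Kenton 1, Brookfield 0. Brookfield has the fewest and is eliminated.
Round 2: Linden 19, Fairview 14, Irvine 4, Kenton 1. Kenton has the fewest and is eliminated.
Round 3: Linden 20, Fairview 14, Irvine 4. Linden has a majority.

Linden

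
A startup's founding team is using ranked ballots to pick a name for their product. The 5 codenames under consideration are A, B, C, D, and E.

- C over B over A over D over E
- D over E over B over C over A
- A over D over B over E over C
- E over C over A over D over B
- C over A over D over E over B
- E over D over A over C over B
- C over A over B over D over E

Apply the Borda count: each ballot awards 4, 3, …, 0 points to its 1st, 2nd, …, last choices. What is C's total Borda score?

Borda scores:
  A: 2 + 0 + 4 + 2 + 3 + 2 + 3 = 16
  B: 3 + 2 + 2 + 0 + 0 + 0 + 2 = 9
  C: 4 + 1 + 0 + 3 + 4 + 1 + 4 = 17
  D: 1 + 4 + 3 + 1 + 2 + 3 + 1 = 15
  E: 0 + 3 + 1 + 4 + 1 + 4 + 0 = 13

17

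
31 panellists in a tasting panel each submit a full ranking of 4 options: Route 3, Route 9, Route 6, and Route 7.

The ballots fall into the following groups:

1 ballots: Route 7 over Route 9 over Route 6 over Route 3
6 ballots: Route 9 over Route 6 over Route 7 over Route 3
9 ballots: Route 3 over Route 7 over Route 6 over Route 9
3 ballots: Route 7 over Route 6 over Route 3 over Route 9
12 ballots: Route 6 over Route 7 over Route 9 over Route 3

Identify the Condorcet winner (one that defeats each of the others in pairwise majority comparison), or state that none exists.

Route 6

Head-to-head results (31 voters total):
Route 3 vs Route 9: Route 9 wins 19–12.
Route 3 vs Route 6: Route 6 wins 22–9.
Route 3 vs Route 7: Route 7 wins 22–9.
Route 9 vs Route 6: Route 6 wins 24–7.
Route 9 vs Route 7: Route 7 wins 25–6.
Route 6 vs Route 7: Route 6 wins 18–13.
Route 6 beats each rival — Route 3 (22–9), Route 9 (24–7), Route 7 (18–13) — so Route 6 is the Condorcet winner.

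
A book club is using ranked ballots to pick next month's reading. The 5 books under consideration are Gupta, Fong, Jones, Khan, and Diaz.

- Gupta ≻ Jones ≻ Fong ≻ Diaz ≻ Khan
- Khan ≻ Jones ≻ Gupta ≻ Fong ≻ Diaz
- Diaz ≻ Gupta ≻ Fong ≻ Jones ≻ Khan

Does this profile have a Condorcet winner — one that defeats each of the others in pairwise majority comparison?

Yes

Head-to-head results (3 voters total):
Gupta vs Fong: Gupta wins 3–0.
Gupta vs Jones: Gupta wins 2–1.
Gupta vs Khan: Gupta wins 2–1.
Gupta vs Diaz: Gupta wins 2–1.
Fong vs Jones: Jones wins 2–1.
Fong vs Khan: Fong wins 2–1.
Fong vs Diaz: Fong wins 2–1.
Jones vs Khan: Jones wins 2–1.
Jones vs Diaz: Jones wins 2–1.
Khan vs Diaz: Diaz wins 2–1.
Gupta beats each rival — Fong (3–0), Jones (2–1), Khan (2–1), Diaz (2–1) — so Gupta is the Condorcet winner.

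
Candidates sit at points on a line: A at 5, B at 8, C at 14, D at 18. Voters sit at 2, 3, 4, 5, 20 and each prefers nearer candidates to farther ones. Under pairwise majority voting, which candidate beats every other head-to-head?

A

With single-peaked preferences on a line, the Condorcet winner is the candidate closest to the median voter.
The median voter (position 4) is closest to A at 5.
Check: A vs D — voters closer to A: 4 of 5.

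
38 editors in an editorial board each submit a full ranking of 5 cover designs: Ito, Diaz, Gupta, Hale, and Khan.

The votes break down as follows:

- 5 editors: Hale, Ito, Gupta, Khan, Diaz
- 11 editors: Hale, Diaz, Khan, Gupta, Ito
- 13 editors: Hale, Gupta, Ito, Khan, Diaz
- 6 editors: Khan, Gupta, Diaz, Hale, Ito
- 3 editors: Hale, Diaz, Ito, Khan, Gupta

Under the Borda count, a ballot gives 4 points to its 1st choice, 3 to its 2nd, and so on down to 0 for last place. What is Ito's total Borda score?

Borda scores:
  Ito: 5·3 + 11·0 + 13·2 + 6·0 + 3·2 = 47
  Diaz: 5·0 + 11·3 + 13·0 + 6·2 + 3·3 = 54
  Gupta: 5·2 + 11·1 + 13·3 + 6·3 + 3·0 = 78
  Hale: 5·4 + 11·4 + 13·4 + 6·1 + 3·4 = 134
  Khan: 5·1 + 11·2 + 13·1 + 6·4 + 3·1 = 67

47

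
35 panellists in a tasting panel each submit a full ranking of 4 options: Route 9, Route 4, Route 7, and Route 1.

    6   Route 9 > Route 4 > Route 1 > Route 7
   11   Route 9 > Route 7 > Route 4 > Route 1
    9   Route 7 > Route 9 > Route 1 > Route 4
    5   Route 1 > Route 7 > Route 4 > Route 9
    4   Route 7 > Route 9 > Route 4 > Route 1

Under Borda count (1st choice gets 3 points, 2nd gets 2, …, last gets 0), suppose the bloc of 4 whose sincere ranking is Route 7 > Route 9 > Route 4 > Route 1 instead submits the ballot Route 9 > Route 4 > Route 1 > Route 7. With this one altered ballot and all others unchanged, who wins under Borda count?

Borda totals with the altered ballot: Route 9 81, Route 4 36, Route 7 59, Route 1 34.
The winner is unchanged: still Route 9.

Route 9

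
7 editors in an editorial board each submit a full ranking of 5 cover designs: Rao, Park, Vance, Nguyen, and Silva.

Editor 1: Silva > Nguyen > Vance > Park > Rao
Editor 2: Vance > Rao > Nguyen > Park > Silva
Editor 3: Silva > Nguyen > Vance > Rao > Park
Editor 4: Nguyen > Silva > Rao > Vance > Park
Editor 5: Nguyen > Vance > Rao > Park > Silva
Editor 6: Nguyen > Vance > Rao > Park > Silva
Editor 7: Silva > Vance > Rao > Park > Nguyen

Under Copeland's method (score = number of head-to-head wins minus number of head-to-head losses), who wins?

Pairwise results:
  Rao vs Park: Rao wins 6–1.
  Rao vs Vance: Vance wins 6–1.
  Rao vs Nguyen: Nguyen wins 5–2.
  Rao vs Silva: Silva wins 4–3.
  Park vs Vance: Vance wins 7–0.
  Park vs Nguyen: Nguyen wins 6–1.
  Park vs Silva: Silva wins 4–3.
  Vance vs Nguyen: Nguyen wins 5–2.
  Vance vs Silva: Silva wins 4–3.
  Nguyen vs Silva: Nguyen wins 4–3.
Copeland scores (wins − losses):
  Rao: 1 − 3 = -2
  Park: 0 − 4 = -4
  Vance: 2 − 2 = 0
  Nguyen: 4 − 0 = 4
  Silva: 3 − 1 = 2
Nguyen has the best Copeland score.

Nguyen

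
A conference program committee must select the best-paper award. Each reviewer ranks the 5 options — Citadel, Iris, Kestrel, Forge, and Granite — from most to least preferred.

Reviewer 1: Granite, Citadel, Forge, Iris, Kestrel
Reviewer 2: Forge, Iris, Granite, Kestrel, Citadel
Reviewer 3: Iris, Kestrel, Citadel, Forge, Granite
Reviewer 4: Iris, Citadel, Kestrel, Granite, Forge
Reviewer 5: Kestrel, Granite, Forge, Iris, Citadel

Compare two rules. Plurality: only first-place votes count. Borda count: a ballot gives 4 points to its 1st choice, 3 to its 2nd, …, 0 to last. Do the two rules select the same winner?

Plurality first-place counts: Citadel 0, Iris 2, Kestrel 1, Forge 1, Granite 1 → Iris.
Borda totals: Citadel 8, Iris 13, Kestrel 10, Forge 9, Granite 10 → Iris.
The two rules agree on Iris.

Yes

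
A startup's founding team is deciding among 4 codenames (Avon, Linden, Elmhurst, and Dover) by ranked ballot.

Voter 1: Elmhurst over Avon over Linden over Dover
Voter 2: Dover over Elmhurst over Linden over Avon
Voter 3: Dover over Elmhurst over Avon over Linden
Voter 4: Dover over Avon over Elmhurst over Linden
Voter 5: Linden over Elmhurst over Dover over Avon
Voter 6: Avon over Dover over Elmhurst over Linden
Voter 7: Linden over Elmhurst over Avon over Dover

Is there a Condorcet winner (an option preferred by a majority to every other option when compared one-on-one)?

Yes

Head-to-head results (7 voters total):
Avon vs Linden: Avon wins 4–3.
Avon vs Elmhurst: Elmhurst wins 5–2.
Avon vs Dover: Dover wins 4–3.
Linden vs Elmhurst: Elmhurst wins 5–2.
Linden vs Dover: Dover wins 4–3.
Elmhurst vs Dover: Dover wins 4–3.
Dover beats each rival — Avon (4–3), Linden (4–3), Elmhurst (4–3) — so Dover is the Condorcet winner.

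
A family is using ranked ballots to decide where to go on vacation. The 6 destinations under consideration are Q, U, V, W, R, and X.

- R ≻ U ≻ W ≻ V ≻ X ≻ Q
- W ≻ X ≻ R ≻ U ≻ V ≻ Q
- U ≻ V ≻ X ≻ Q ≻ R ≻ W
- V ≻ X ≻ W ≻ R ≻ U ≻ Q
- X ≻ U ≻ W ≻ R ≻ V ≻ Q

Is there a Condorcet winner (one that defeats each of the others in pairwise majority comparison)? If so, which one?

Head-to-head results (5 voters total):
Q vs U: U wins 5–0.
Q vs V: V wins 5–0.
Q vs W: W wins 4–1.
Q vs R: R wins 4–1.
Q vs X: X wins 5–0.
U vs V: U wins 4–1.
U vs W: U wins 3–2.
U vs R: R wins 3–2.
U vs X: X wins 3–2.
V vs W: W wins 3–2.
V vs R: R wins 3–2.
V vs X: V wins 3–2.
W vs R: W wins 3–2.
W vs X: X wins 3–2.
R vs X: X wins 4–1.
No candidate beats all others: U beats V beats X beats U, a majority cycle.

There is no Condorcet winner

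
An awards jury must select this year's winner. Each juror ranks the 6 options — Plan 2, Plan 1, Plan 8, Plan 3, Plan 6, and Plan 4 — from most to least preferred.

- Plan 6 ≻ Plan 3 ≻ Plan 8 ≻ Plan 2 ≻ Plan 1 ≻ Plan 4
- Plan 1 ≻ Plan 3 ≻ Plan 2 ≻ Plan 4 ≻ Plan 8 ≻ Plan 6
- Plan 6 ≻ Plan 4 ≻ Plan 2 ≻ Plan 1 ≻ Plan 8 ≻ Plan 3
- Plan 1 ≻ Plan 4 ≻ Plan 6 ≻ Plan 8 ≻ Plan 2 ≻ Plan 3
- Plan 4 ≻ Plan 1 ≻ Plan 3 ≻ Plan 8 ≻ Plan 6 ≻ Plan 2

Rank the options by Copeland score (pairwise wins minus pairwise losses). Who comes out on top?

Plan 1

Pairwise results:
  Plan 2 vs Plan 1: Plan 1 wins 3–2.
  Plan 2 vs Plan 8: Plan 8 wins 3–2.
  Plan 2 vs Plan 3: Plan 3 wins 3–2.
  Plan 2 vs Plan 6: Plan 6 wins 4–1.
  Plan 2 vs Plan 4: Plan 4 wins 3–2.
  Plan 1 vs Plan 8: Plan 1 wins 4–1.
  Plan 1 vs Plan 3: Plan 1 wins 4–1.
  Plan 1 vs Plan 6: Plan 1 wins 3–2.
  Plan 1 vs Plan 4: Plan 1 wins 3–2.
  Plan 8 vs Plan 3: Plan 3 wins 3–2.
  Plan 8 vs Plan 6: Plan 6 wins 3–2.
  Plan 8 vs Plan 4: Plan 4 wins 4–1.
  Plan 3 vs Plan 6: Plan 6 wins 3–2.
  Plan 3 vs Plan 4: Plan 4 wins 3–2.
  Plan 6 vs Plan 4: Plan 4 wins 3–2.
Copeland scores (wins − losses):
  Plan 2: 0 − 5 = -5
  Plan 1: 5 − 0 = 5
  Plan 8: 1 − 4 = -3
  Plan 3: 2 − 3 = -1
  Plan 6: 3 − 2 = 1
  Plan 4: 4 − 1 = 3
Plan 1 has the best Copeland score.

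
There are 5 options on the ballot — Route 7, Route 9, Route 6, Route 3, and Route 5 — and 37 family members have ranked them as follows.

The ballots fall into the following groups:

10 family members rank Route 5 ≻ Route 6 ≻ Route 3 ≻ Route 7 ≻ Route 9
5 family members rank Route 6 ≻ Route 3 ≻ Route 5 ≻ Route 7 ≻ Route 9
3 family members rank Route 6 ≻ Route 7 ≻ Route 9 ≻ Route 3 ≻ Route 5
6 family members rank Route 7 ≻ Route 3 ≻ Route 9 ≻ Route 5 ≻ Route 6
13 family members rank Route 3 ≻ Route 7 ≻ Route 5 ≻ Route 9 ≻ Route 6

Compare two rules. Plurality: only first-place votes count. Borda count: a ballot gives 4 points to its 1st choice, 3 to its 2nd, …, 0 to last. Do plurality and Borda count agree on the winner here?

Plurality first-place counts: Route 7 6, Route 9 0, Route 6 8, Route 3 13, Route 5 10 → Route 3.
Borda totals: Route 7 87, Route 9 31, Route 6 62, Route 3 108, Route 5 82 → Route 3.
The two rules agree on Route 3.

Yes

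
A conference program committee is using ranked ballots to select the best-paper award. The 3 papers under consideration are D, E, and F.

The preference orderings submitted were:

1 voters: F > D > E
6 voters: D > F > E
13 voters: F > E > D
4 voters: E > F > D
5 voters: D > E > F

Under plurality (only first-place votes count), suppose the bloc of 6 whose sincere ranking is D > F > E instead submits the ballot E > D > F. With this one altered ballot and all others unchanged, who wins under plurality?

First-place totals with the altered ballot: D 5, E 10, F 14.
The winner is unchanged: still F.

F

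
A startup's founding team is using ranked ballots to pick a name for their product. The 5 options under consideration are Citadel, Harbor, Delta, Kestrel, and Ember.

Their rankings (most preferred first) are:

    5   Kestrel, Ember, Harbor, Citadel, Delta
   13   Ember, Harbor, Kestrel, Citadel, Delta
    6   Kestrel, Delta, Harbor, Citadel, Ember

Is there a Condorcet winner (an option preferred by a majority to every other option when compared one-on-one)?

Head-to-head results (24 voters total):
Citadel vs Harbor: Harbor wins 24–0.
Citadel vs Delta: Citadel wins 18–6.
Citadel vs Kestrel: Kestrel wins 24–0.
Citadel vs Ember: Ember wins 18–6.
Harbor vs Delta: Harbor wins 18–6.
Harbor vs Kestrel: Harbor wins 13–11.
Harbor vs Ember: Ember wins 18–6.
Delta vs Kestrel: Kestrel wins 24–0.
Delta vs Ember: Ember wins 18–6.
Kestrel vs Ember: Ember wins 13–11.
Ember beats each rival — Citadel (18–6), Harbor (18–6), Delta (18–6), Kestrel (13–11) — so Ember is the Condorcet winner.

Yes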